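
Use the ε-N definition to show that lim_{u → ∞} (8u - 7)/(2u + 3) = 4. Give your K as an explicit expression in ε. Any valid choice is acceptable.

K = (19/2)/ε

Let ε > 0. We seek K > 0 such that u > K implies |(8u - 7)/(2u + 3) − 4| < ε.
(8u - 7)/(2u + 3) − 4 = (2(8u - 7) − 8(2u + 3)) / (2(2u + 3)) = -38/(2(2u + 3)).
For u > 0 we have 2u + 3 > 2u, so |(8u - 7)/(2u + 3) − 4| = 38/(2(2u + 3)) < 38/(2·2u) = (19/2)/u.
Thus |(8u - 7)/(2u + 3) − 4| < ε whenever u > (19/2)/ε.
Take K = (19/2)/ε. If u > K then |(8u - 7)/(2u + 3) − 4| < (19/2)/u < ε.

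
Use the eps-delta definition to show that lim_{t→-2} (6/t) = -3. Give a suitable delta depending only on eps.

delta = min(1, (1/3)eps)

Fix eps > 0. We seek delta > 0 such that 0 < |t + 2| < delta implies |6/t + 3| < eps.
|6/t + 3| = 6·|-2 − t|/(2·|t|) = 6|t + 2|/(2|t|).
Restrict delta ≤ 1. Then |t + 2| < 1 gives |t| > 1, so 2|t| > 2.
Then |6/t + 3| < 6|t + 2|/2, which is < eps when |t + 2| < (1/3)eps.
Take delta = min(1, (1/3)eps). Then 0 < |t + 2| < delta gives both |t + 2| < 1 and |t + 2| < (1/3)eps, so |6/t + 3| < eps.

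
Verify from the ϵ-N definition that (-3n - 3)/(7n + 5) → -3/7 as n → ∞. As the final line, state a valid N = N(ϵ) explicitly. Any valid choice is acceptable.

N = (6/49)/ϵ

Let ϵ > 0 be given. For n ≥ 1, |(-3n - 3)/(7n + 5) + 3/7| = |-6|/(7(7n + 5)) = 6/(7(7n + 5)).
Since 7n + 5 ≥ 7n for n ≥ 1, this is ≤ 6/(7·7n) = (6/49)/n.
So |(-3n - 3)/(7n + 5) + 3/7| < ϵ whenever n > (6/49)/ϵ.
Take N = (6/49)/ϵ. If n > N then |(-3n - 3)/(7n + 5) + 3/7| ≤ (6/49)/n < ϵ.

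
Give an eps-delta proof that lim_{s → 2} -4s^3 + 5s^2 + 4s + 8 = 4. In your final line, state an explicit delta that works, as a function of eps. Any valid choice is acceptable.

Suppose eps > 0. We want delta > 0 such that 0 < |s − 2| < delta implies |(-4s^3 + 5s^2 + 4s + 8) − 4| < eps.
(-4s^3 + 5s^2 + 4s + 8) − 4 = -4s^3 + 5s^2 + 4s + 4 = (s − 2)(-4s^2 - 3s - 2).
So |(-4s^3 + 5s^2 + 4s + 8) − 4| = |s − 2|·|-4s^2 - 3s - 2|.
Require delta ≤ 2. Then |s − 2| < 2 gives |s| < 4, and by the triangle inequality |-4s^2 - 3s - 2| ≤ 4·4^2 + 3·4 + 2 = 78.
Hence |(-4s^3 + 5s^2 + 4s + 8) − 4| ≤ 78|s − 2| < eps provided |s − 2| < eps/78.
Take delta = min(2, eps/78). Then 0 < |s − 2| < delta gives both |s − 2| < 2 and |s − 2| < eps/78, so |(-4s^3 + 5s^2 + 4s + 8) − 4| < eps.

delta = min(2, eps/78)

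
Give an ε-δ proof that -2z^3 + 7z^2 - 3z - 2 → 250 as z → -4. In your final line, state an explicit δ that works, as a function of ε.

Suppose ε > 0. We want δ > 0 such that 0 < |z + 4| < δ implies |(-2z^3 + 7z^2 - 3z - 2) − 250| < ε.
(-2z^3 + 7z^2 - 3z - 2) − 250 = -2z^3 + 7z^2 - 3z - 252 = (z + 4)(-2z^2 + 15z - 63).
So |(-2z^3 + 7z^2 - 3z - 2) − 250| = |z + 4|·|-2z^2 + 15z - 63|.
Require δ ≤ 1. Then |z + 4| < 1 gives |z| < 5, and by the triangle inequality |-2z^2 + 15z - 63| ≤ 2·5^2 + 15·5 + 63 = 188.
Hence |(-2z^3 + 7z^2 - 3z - 2) − 250| ≤ 188|z + 4| < ε provided |z + 4| < ε/188.
Take δ = min(1, ε/188). Then 0 < |z + 4| < δ gives both |z + 4| < 1 and |z + 4| < ε/188, so |(-2z^3 + 7z^2 - 3z - 2) − 250| < ε.

δ = min(1, ε/188)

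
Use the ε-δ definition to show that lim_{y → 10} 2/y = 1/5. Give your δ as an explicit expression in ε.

δ = min(5, 25ε)

Let ε > 0 be given. We seek δ > 0 such that 0 < |y − 10| < δ implies |2/y − (1/5)| < ε.
|2/y − (1/5)| = 2·|10 − y|/(10·|y|) = 2|y − 10|/(10|y|).
Require δ ≤ 5 so that |y| > 10 − 5 = 5, hence 10|y| > 50.
Then |2/y − (1/5)| < 2|y − 10|/50, which is < ε when |y − 10| < 25ε.
Take δ = min(5, 25ε). Then 0 < |y − 10| < δ gives both |y − 10| < 5 and |y − 10| < 25ε, so |2/y − (1/5)| < ε.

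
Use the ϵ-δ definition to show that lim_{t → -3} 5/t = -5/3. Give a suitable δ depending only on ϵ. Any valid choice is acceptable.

δ = min(3/2, (9/10)ϵ)

Suppose ϵ > 0. We seek δ > 0 such that 0 < |t + 3| < δ implies |5/t + 5/3| < ϵ.
|5/t + 5/3| = 5·|-3 − t|/(3·|t|) = 5|t + 3|/(3|t|).
Restrict δ ≤ 3/2. Then |t + 3| < 3/2 gives |t| > 3/2, so 3|t| > 9/2.
Then |5/t + 5/3| < 5|t + 3|/(9/2), which is < ϵ when |t + 3| < (9/10)ϵ.
Take δ = min(3/2, (9/10)ϵ). Then 0 < |t + 3| < δ gives both |t + 3| < 3/2 and |t + 3| < (9/10)ϵ, so |5/t + 5/3| < ϵ.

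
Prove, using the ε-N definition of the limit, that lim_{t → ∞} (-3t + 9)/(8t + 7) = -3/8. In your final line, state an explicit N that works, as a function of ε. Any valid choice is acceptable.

Fix ε > 0. We seek N > 0 such that t > N implies |(-3t + 9)/(8t + 7) + 3/8| < ε.
(-3t + 9)/(8t + 7) + 3/8 = (8(-3t + 9) − (-3)(8t + 7)) / (8(8t + 7)) = 93/(8(8t + 7)).
For t > 0 we have 8t + 7 > 8t, so |(-3t + 9)/(8t + 7) + 3/8| = 93/(8(8t + 7)) < 93/(8·8t) = (93/64)/t.
Thus |(-3t + 9)/(8t + 7) + 3/8| < ε whenever t > (93/64)/ε.
Take N = (93/64)/ε. If t > N then |(-3t + 9)/(8t + 7) + 3/8| < (93/64)/t < ε.

N = (93/64)/ε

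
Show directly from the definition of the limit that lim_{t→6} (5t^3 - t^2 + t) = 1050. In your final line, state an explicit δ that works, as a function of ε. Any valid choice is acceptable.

δ = min(1, ε/623)

Let ε > 0. We want δ > 0 such that 0 < |t − 6| < δ implies |(5t^3 - t^2 + t) − 1050| < ε.
(5t^3 - t^2 + t) − 1050 = 5t^3 - t^2 + t - 1050 = (t − 6)(5t^2 + 29t + 175).
So |(5t^3 - t^2 + t) − 1050| = |t − 6|·|5t^2 + 29t + 175|.
Require δ ≤ 1. Then |t − 6| < 1 gives |t| < 7, and by the triangle inequality |5t^2 + 29t + 175| ≤ 5·7^2 + 29·7 + 175 = 623.
Hence |(5t^3 - t^2 + t) − 1050| ≤ 623|t − 6| < ε provided |t − 6| < ε/623.
Choosing δ = min(1, ε/623) ensures both conditions, hence |(5t^3 - t^2 + t) − 1050| < ε.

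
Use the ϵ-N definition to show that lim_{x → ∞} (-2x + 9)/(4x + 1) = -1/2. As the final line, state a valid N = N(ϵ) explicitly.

N = (19/8)/ϵ

Fix ϵ > 0. We seek N > 0 such that x > N implies |(-2x + 9)/(4x + 1) + 1/2| < ϵ.
(-2x + 9)/(4x + 1) + 1/2 = (4(-2x + 9) − (-2)(4x + 1)) / (4(4x + 1)) = 38/(4(4x + 1)).
For x > 0 we have 4x + 1 > 4x, so |(-2x + 9)/(4x + 1) + 1/2| = 38/(4(4x + 1)) < 38/(4·4x) = (19/8)/x.
Thus |(-2x + 9)/(4x + 1) + 1/2| < ϵ whenever x > (19/8)/ϵ.
Take N = (19/8)/ϵ. If x > N then |(-2x + 9)/(4x + 1) + 1/2| < (19/8)/x < ϵ.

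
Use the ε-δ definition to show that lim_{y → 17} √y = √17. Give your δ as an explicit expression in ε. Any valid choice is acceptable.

Let ε > 0 be given. We want δ > 0 such that 0 < |y − 17| < δ implies |√y − √17| < ε.
Multiplying by the conjugate, |√y − √17| = |y − 17|/(√y + √17).
Restrict δ ≤ 17 so that |y − 17| < 17 forces y > 0, and then √y + √17 > √17.
Hence |√y − √17| < |y − 17|/√17, which is < ε once |y − 17| < √17·ε.
Take δ = min(17, √17·ε). If 0 < |y − 17| < δ then y > 0 and |√y − √17| < |y − 17|/√17 < ε.

δ = min(17, √17·ε)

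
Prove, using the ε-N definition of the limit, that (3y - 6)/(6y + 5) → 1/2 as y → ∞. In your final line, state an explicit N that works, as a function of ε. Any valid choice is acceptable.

Suppose ε > 0. We seek N > 0 such that y > N implies |(3y - 6)/(6y + 5) − (1/2)| < ε.
(3y - 6)/(6y + 5) − (1/2) = (6(3y - 6) − 3(6y + 5)) / (6(6y + 5)) = -51/(6(6y + 5)).
For y > 0 we have 6y + 5 > 6y, so |(3y - 6)/(6y + 5) − (1/2)| = 51/(6(6y + 5)) < 51/(6·6y) = (17/12)/y.
Thus |(3y - 6)/(6y + 5) − (1/2)| < ε whenever y > (17/12)/ε.
Take N = (17/12)/ε. If y > N then |(3y - 6)/(6y + 5) − (1/2)| < (17/12)/y < ε.

N = (17/12)/ε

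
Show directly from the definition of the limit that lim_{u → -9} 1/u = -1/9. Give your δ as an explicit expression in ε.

Suppose ε > 0. We seek δ > 0 such that 0 < |u + 9| < δ implies |1/u + 1/9| < ε.
|1/u + 1/9| = |-9 − u|/(9·|u|) = |u + 9|/(9|u|).
Require δ ≤ 9/2 so that |u| > 9 − 9/2 = 9/2, hence 9|u| > 81/2.
Then |1/u + 1/9| < |u + 9|/(81/2), which is < ε when |u + 9| < (81/2)ε.
Take δ = min(9/2, (81/2)ε). Then 0 < |u + 9| < δ gives both |u + 9| < 9/2 and |u + 9| < (81/2)ε, so |1/u + 1/9| < ε.

δ = min(9/2, (81/2)ε)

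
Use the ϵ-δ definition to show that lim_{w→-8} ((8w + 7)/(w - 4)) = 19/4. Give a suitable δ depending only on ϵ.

δ = min(6, (24/13)ϵ)

Let ϵ > 0 be given. We want δ > 0 with 0 < |w + 8| < δ ⇒ |(8w + 7)/(w - 4) − (19/4)| < ϵ.
Combining over a common denominator, (8w + 7)/(w - 4) − (19/4) = [(8w + 7)·(-12) − (-57)·(w - 4)] / [(-12)·(w - 4)] = -39(w + 8) / ((-12)(w - 4)).
So |(8w + 7)/(w - 4) − (19/4)| = 39|w + 8| / (12·|w − 4|).
Restrict δ ≤ 6. Then |w + 8| < 6 gives |w − 4| = |(w + 8) + (-12)| ≥ 12 − 6 = 6.
Hence |(8w + 7)/(w - 4) − (19/4)| < 39|w + 8|/(12·6) = (13/24)|w + 8|, which is < ϵ once |w + 8| < (24/13)ϵ.
Take δ = min(6, (24/13)ϵ). Then 0 < |w + 8| < δ forces both bounds, so |(8w + 7)/(w - 4) − (19/4)| < ϵ.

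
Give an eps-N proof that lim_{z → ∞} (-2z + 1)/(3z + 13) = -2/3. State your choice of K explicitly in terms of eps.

Let eps > 0. We seek K > 0 such that z > K implies |(-2z + 1)/(3z + 13) + 2/3| < eps.
(-2z + 1)/(3z + 13) + 2/3 = (3(-2z + 1) − (-2)(3z + 13)) / (3(3z + 13)) = 29/(3(3z + 13)).
For z > 0 we have 3z + 13 > 3z, so |(-2z + 1)/(3z + 13) + 2/3| = 29/(3(3z + 13)) < 29/(3·3z) = (29/9)/z.
Thus |(-2z + 1)/(3z + 13) + 2/3| < eps whenever z > (29/9)/eps.
Take K = (29/9)/eps. If z > K then |(-2z + 1)/(3z + 13) + 2/3| < (29/9)/z < eps.

K = (29/9)/eps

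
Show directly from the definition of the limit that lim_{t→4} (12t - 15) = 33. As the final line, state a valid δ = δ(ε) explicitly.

δ = ε/12

Fix ε > 0. We need δ > 0 so that 0 < |t − 4| < δ implies |(12t - 15) − 33| < ε.
Since (12t - 15) − 33 = 12(t − 4), we have |(12t - 15) − 33| = 12|t − 4|.
Thus it suffices that |t − 4| < ε/12.
Take δ = ε/12. If 0 < |t − 4| < δ then |(12t - 15) − 33| = 12|t − 4| < 12·(ε/12) = ε.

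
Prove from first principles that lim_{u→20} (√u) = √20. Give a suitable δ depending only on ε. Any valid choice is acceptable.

δ = min(20, √20·ε)

Fix ε > 0. We want δ > 0 such that 0 < |u − 20| < δ implies |√u − √20| < ε.
Multiplying by the conjugate, |√u − √20| = |u − 20|/(√u + √20).
Restrict δ ≤ 20 so that |u − 20| < 20 forces u > 0, and then √u + √20 > √20.
Hence |√u − √20| < |u − 20|/√20, which is < ε once |u − 20| < √20·ε.
Take δ = min(20, √20·ε). If 0 < |u − 20| < δ then u > 0 and |√u − √20| < |u − 20|/√20 < ε.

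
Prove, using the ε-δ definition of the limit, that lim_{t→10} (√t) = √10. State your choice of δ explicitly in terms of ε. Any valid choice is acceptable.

Let ε > 0. We want δ > 0 such that 0 < |t − 10| < δ implies |√t − √10| < ε.
Rationalise: √t − √10 = (t − 10)/(√t + √10), so |√t − √10| = |t − 10|/(√t + √10).
Restrict δ ≤ 10 so that |t − 10| < 10 forces t > 0, and then √t + √10 > √10.
Hence |√t − √10| < |t − 10|/√10, which is < ε once |t − 10| < √10·ε.
Take δ = min(10, √10·ε). If 0 < |t − 10| < δ then t > 0 and |√t − √10| < |t − 10|/√10 < ε.

δ = min(10, √10·ε)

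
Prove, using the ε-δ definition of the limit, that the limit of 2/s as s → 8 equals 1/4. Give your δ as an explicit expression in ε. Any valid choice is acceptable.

δ = min(4, 16ε)

Let ε > 0. We seek δ > 0 such that 0 < |s − 8| < δ implies |2/s − (1/4)| < ε.
|2/s − (1/4)| = 2·|8 − s|/(8·|s|) = 2|s − 8|/(8|s|).
Require δ ≤ 4 so that |s| > 8 − 4 = 4, hence 8|s| > 32.
Then |2/s − (1/4)| < 2|s − 8|/32, which is < ε when |s − 8| < 16ε.
Take δ = min(4, 16ε). Then 0 < |s − 8| < δ gives both |s − 8| < 4 and |s − 8| < 16ε, so |2/s − (1/4)| < ε.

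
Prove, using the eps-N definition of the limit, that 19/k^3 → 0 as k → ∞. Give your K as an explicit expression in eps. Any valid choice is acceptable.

K = (19/eps)^{1/3}

Let eps > 0 be given. For k ≥ 1, |19/k^3 − 0| = 19/k^3.
19/k^3 < eps ⇔ k^3 > 19/eps ⇔ k > (19/eps)^{1/3}.
Take K = (19/eps)^{1/3}. Then k > K implies 19/k^3 < eps.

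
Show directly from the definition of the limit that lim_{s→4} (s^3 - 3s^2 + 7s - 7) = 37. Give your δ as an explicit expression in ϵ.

Suppose ϵ > 0. We want δ > 0 such that 0 < |s − 4| < δ implies |(s^3 - 3s^2 + 7s - 7) − 37| < ϵ.
(s^3 - 3s^2 + 7s - 7) − 37 = s^3 - 3s^2 + 7s - 44 = (s − 4)(s^2 + s + 11).
So |(s^3 - 3s^2 + 7s - 7) − 37| = |s − 4|·|s^2 + s + 11|.
Assume first that |s − 4| < 1, so |s| < 5. Then |s^2 + s + 11| ≤ 5^2 + 5 + 11 = 41.
Hence |(s^3 - 3s^2 + 7s - 7) − 37| ≤ 41|s − 4| < ϵ provided |s − 4| < ϵ/41.
Take δ = min(1, ϵ/41). Then 0 < |s − 4| < δ gives both |s − 4| < 1 and |s − 4| < ϵ/41, so |(s^3 - 3s^2 + 7s - 7) − 37| < ϵ.

δ = min(1, ϵ/41)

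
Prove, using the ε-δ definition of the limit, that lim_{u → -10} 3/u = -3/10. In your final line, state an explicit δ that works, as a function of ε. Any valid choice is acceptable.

δ = min(5, (50/3)ε)

Fix ε > 0. We seek δ > 0 such that 0 < |u + 10| < δ implies |3/u + 3/10| < ε.
|3/u + 3/10| = 3·|-10 − u|/(10·|u|) = 3|u + 10|/(10|u|).
Restrict δ ≤ 5. Then |u + 10| < 5 gives |u| > 5, so 10|u| > 50.
Then |3/u + 3/10| < 3|u + 10|/50, which is < ε when |u + 10| < (50/3)ε.
Take δ = min(5, (50/3)ε). Then 0 < |u + 10| < δ gives both |u + 10| < 5 and |u + 10| < (50/3)ε, so |3/u + 3/10| < ε.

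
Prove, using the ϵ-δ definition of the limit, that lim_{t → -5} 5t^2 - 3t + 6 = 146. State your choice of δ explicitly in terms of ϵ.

δ = min(2, ϵ/63)

Let ϵ > 0. We want δ > 0 such that 0 < |t + 5| < δ implies |(5t^2 - 3t + 6) − 146| < ϵ.
(5t^2 - 3t + 6) − 146 = 5t^2 - 3t - 140 = (t + 5)(5t - 28).
So |(5t^2 - 3t + 6) − 146| = |t + 5|·|5t - 28|.
Require δ ≤ 2. Then |t + 5| < 2 gives |t| < 7, and by the triangle inequality |5t - 28| ≤ 5·7 + 28 = 63.
Hence |(5t^2 - 3t + 6) − 146| ≤ 63|t + 5| < ϵ provided |t + 5| < ϵ/63.
Take δ = min(2, ϵ/63). Then 0 < |t + 5| < δ gives both |t + 5| < 2 and |t + 5| < ϵ/63, so |(5t^2 - 3t + 6) − 146| < ϵ.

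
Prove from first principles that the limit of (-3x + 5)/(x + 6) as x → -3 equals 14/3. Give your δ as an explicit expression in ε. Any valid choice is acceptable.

Let ε > 0. We want δ > 0 with 0 < |x + 3| < δ ⇒ |(-3x + 5)/(x + 6) − (14/3)| < ε.
Combining over a common denominator, (-3x + 5)/(x + 6) − (14/3) = [(-3x + 5)·3 − 14·(x + 6)] / [3·(x + 6)] = -23(x + 3) / (3(x + 6)).
So |(-3x + 5)/(x + 6) − (14/3)| = 23|x + 3| / (3·|x + 6|).
Require δ ≤ 3/2, so |x + 6| ≥ |3| − |x + 3| > 3 − 3/2 = 3/2.
Hence |(-3x + 5)/(x + 6) − (14/3)| < 23|x + 3|/(3·(3/2)) = (46/9)|x + 3|, which is < ε once |x + 3| < (9/46)ε.
Take δ = min(3/2, (9/46)ε). Then 0 < |x + 3| < δ forces both bounds, so |(-3x + 5)/(x + 6) − (14/3)| < ε.

δ = min(3/2, (9/46)ε)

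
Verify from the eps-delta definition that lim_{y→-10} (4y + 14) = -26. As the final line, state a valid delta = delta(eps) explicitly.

Fix eps > 0. We need delta > 0 so that 0 < |y + 10| < delta implies |(4y + 14) + 26| < eps.
Since (4y + 14) + 26 = 4(y + 10), we have |(4y + 14) + 26| = 4|y + 10|.
Thus it suffices that |y + 10| < eps/4.
Take delta = eps/4. If 0 < |y + 10| < delta then |(4y + 14) + 26| = 4|y + 10| < 4·(eps/4) = eps.

delta = eps/4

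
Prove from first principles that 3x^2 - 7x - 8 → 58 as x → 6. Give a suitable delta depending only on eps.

Fix eps > 0. We want delta > 0 such that 0 < |x − 6| < delta implies |(3x^2 - 7x - 8) − 58| < eps.
(3x^2 - 7x - 8) − 58 = 3x^2 - 7x - 66 = (x − 6)(3x + 11).
So |(3x^2 - 7x - 8) − 58| = |x − 6|·|3x + 11|.
Assume first that |x − 6| < 1, so |x| < 7. Then |3x + 11| ≤ 3·7 + 11 = 32.
Hence |(3x^2 - 7x - 8) − 58| ≤ 32|x − 6| < eps provided |x − 6| < eps/32.
Choosing delta = min(1, eps/32) ensures both conditions, hence |(3x^2 - 7x - 8) − 58| < eps.

delta = min(1, eps/32)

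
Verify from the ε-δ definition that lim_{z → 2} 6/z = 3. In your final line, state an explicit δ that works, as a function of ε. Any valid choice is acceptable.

Fix ε > 0. We seek δ > 0 such that 0 < |z − 2| < δ implies |6/z − 3| < ε.
|6/z − 3| = 6·|2 − z|/(2·|z|) = 6|z − 2|/(2|z|).
Restrict δ ≤ 1. Then |z − 2| < 1 gives |z| > 1, so 2|z| > 2.
Then |6/z − 3| < 6|z − 2|/2, which is < ε when |z − 2| < (1/3)ε.
Take δ = min(1, (1/3)ε). Then 0 < |z − 2| < δ gives both |z − 2| < 1 and |z − 2| < (1/3)ε, so |6/z − 3| < ε.

δ = min(1, (1/3)ε)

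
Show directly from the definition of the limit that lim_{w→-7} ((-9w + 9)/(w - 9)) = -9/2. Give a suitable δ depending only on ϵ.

δ = min(8, (16/9)ϵ)

Let ϵ > 0. We want δ > 0 with 0 < |w + 7| < δ ⇒ |(-9w + 9)/(w - 9) + 9/2| < ϵ.
Combining over a common denominator, (-9w + 9)/(w - 9) + 9/2 = [(-9w + 9)·(-16) − 72·(w - 9)] / [(-16)·(w - 9)] = 72(w + 7) / ((-16)(w - 9)).
So |(-9w + 9)/(w - 9) + 9/2| = 72|w + 7| / (16·|w − 9|).
Restrict δ ≤ 8. Then |w + 7| < 8 gives |w − 9| = |(w + 7) + (-16)| ≥ 16 − 8 = 8.
Hence |(-9w + 9)/(w - 9) + 9/2| < 72|w + 7|/(16·8) = (9/16)|w + 7|, which is < ϵ once |w + 7| < (16/9)ϵ.
Take δ = min(8, (16/9)ϵ). Then 0 < |w + 7| < δ forces both bounds, so |(-9w + 9)/(w - 9) + 9/2| < ϵ.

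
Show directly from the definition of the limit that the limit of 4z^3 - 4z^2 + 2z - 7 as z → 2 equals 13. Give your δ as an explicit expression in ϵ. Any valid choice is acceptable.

δ = min(2, ϵ/90)

Suppose ϵ > 0. We want δ > 0 such that 0 < |z − 2| < δ implies |(4z^3 - 4z^2 + 2z - 7) − 13| < ϵ.
(4z^3 - 4z^2 + 2z - 7) − 13 = 4z^3 - 4z^2 + 2z - 20 = (z − 2)(4z^2 + 4z + 10).
So |(4z^3 - 4z^2 + 2z - 7) − 13| = |z − 2|·|4z^2 + 4z + 10|.
Require δ ≤ 2. Then |z − 2| < 2 gives |z| < 4, and by the triangle inequality |4z^2 + 4z + 10| ≤ 4·4^2 + 4·4 + 10 = 90.
Hence |(4z^3 - 4z^2 + 2z - 7) − 13| ≤ 90|z − 2| < ϵ provided |z − 2| < ϵ/90.
Choosing δ = min(2, ϵ/90) ensures both conditions, hence |(4z^3 - 4z^2 + 2z - 7) − 13| < ϵ.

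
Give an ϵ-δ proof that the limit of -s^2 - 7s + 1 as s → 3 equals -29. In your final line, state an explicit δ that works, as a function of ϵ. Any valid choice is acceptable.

δ = min(2, ϵ/15)

Suppose ϵ > 0. We want δ > 0 such that 0 < |s − 3| < δ implies |(-s^2 - 7s + 1) + 29| < ϵ.
(-s^2 - 7s + 1) + 29 = -s^2 - 7s + 30 = (s − 3)(-s - 10).
So |(-s^2 - 7s + 1) + 29| = |s − 3|·|-s - 10|.
Assume first that |s − 3| < 2, so |s| < 5. Then |-s - 10| ≤ 5 + 10 = 15.
Hence |(-s^2 - 7s + 1) + 29| ≤ 15|s − 3| < ϵ provided |s − 3| < ϵ/15.
Take δ = min(2, ϵ/15). Then 0 < |s − 3| < δ gives both |s − 3| < 2 and |s − 3| < ϵ/15, so |(-s^2 - 7s + 1) + 29| < ϵ.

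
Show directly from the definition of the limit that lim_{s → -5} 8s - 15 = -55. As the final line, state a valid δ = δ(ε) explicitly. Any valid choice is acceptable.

δ = ε/8

Suppose ε > 0. We need δ > 0 so that 0 < |s + 5| < δ implies |(8s - 15) + 55| < ε.
|(8s - 15) + 55| = |8s + 40| = 8|s + 5|.
So 8|s + 5| < ε exactly when |s + 5| < ε/8.
Take δ = ε/8. If 0 < |s + 5| < δ then |(8s - 15) + 55| = 8|s + 5| < 8·(ε/8) = ε.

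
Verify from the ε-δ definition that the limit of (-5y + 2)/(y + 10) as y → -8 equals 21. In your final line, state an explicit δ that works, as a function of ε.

Suppose ε > 0. We want δ > 0 with 0 < |y + 8| < δ ⇒ |(-5y + 2)/(y + 10) − 21| < ε.
Combining over a common denominator, (-5y + 2)/(y + 10) − 21 = [(-5y + 2)·2 − 42·(y + 10)] / [2·(y + 10)] = -52(y + 8) / (2(y + 10)).
So |(-5y + 2)/(y + 10) − 21| = 52|y + 8| / (2·|y + 10|).
Restrict δ ≤ 1. Then |y + 8| < 1 gives |y + 10| = |(y + 8) + 2| ≥ 2 − 1 = 1.
Hence |(-5y + 2)/(y + 10) − 21| < 52|y + 8|/(2·1) = 26|y + 8|, which is < ε once |y + 8| < (1/26)ε.
Take δ = min(1, (1/26)ε). Then 0 < |y + 8| < δ forces both bounds, so |(-5y + 2)/(y + 10) − 21| < ε.

δ = min(1, (1/26)ε)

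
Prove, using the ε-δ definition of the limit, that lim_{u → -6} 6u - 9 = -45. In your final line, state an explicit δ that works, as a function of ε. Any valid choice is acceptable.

δ = ε/6

Fix ε > 0. We need δ > 0 so that 0 < |u + 6| < δ implies |(6u - 9) + 45| < ε.
Since (6u - 9) + 45 = 6(u + 6), we have |(6u - 9) + 45| = 6|u + 6|.
So 6|u + 6| < ε exactly when |u + 6| < ε/6.
Take δ = ε/6. If 0 < |u + 6| < δ then |(6u - 9) + 45| = 6|u + 6| < 6·(ε/6) = ε.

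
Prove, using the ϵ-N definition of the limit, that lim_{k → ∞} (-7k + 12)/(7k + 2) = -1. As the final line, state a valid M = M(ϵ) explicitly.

Suppose ϵ > 0. For k ≥ 1, |(-7k + 12)/(7k + 2) + 1| = |98|/(7(7k + 2)) = 98/(7(7k + 2)).
Since 7k + 2 ≥ 7k for k ≥ 1, this is ≤ 98/(7·7k) = 2/k.
So |(-7k + 12)/(7k + 2) + 1| < ϵ whenever k > 2/ϵ.
Take M = 2/ϵ. If k > M then |(-7k + 12)/(7k + 2) + 1| ≤ 2/k < ϵ.

M = 2/ϵ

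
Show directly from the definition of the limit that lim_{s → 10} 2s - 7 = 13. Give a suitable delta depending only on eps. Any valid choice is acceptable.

Let eps > 0 be given. We need delta > 0 so that 0 < |s − 10| < delta implies |(2s - 7) − 13| < eps.
|(2s - 7) − 13| = |2s - 20| = 2|s − 10|.
Thus it suffices that |s − 10| < eps/2.
Take delta = eps/2. If 0 < |s − 10| < delta then |(2s - 7) − 13| = 2|s − 10| < 2·(eps/2) = eps.

delta = eps/2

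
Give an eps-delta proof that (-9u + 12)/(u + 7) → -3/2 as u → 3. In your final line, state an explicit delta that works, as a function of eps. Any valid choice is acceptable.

delta = min(5, (2/3)eps)

Let eps > 0. We want delta > 0 with 0 < |u − 3| < delta ⇒ |(-9u + 12)/(u + 7) + 3/2| < eps.
Combining over a common denominator, (-9u + 12)/(u + 7) + 3/2 = [(-9u + 12)·10 − (-15)·(u + 7)] / [10·(u + 7)] = -75(u − 3) / (10(u + 7)).
So |(-9u + 12)/(u + 7) + 3/2| = 75|u − 3| / (10·|u + 7|).
Require delta ≤ 5, so |u + 7| ≥ |10| − |u − 3| > 10 − 5 = 5.
Hence |(-9u + 12)/(u + 7) + 3/2| < 75|u − 3|/(10·5) = (3/2)|u − 3|, which is < eps once |u − 3| < (2/3)eps.
Take delta = min(5, (2/3)eps). Then 0 < |u − 3| < delta forces both bounds, so |(-9u + 12)/(u + 7) + 3/2| < eps.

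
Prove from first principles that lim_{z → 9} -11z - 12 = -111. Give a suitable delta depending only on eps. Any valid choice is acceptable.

Fix eps > 0. We need delta > 0 so that 0 < |z − 9| < delta implies |(-11z - 12) + 111| < eps.
Since (-11z - 12) + 111 = -11(z − 9), we have |(-11z - 12) + 111| = 11|z − 9|.
So 11|z − 9| < eps exactly when |z − 9| < eps/11.
Take delta = eps/11. If 0 < |z − 9| < delta then |(-11z - 12) + 111| = 11|z − 9| < 11·(eps/11) = eps.

delta = eps/11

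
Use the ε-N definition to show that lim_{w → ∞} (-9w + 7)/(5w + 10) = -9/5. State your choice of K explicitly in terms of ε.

Fix ε > 0. We seek K > 0 such that w > K implies |(-9w + 7)/(5w + 10) + 9/5| < ε.
(-9w + 7)/(5w + 10) + 9/5 = (5(-9w + 7) − (-9)(5w + 10)) / (5(5w + 10)) = 125/(5(5w + 10)).
For w > 0 we have 5w + 10 > 5w, so |(-9w + 7)/(5w + 10) + 9/5| = 125/(5(5w + 10)) < 125/(5·5w) = 5/w.
Thus |(-9w + 7)/(5w + 10) + 9/5| < ε whenever w > 5/ε.
Take K = 5/ε. If w > K then |(-9w + 7)/(5w + 10) + 9/5| < 5/w < ε.

K = 5/ε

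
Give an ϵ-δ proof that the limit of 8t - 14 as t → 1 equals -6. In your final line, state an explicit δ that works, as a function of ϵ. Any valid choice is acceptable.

δ = ϵ/8

Let ϵ > 0. We need δ > 0 so that 0 < |t − 1| < δ implies |(8t - 14) + 6| < ϵ.
|(8t - 14) + 6| = |8t - 8| = 8|t − 1|.
So 8|t − 1| < ϵ exactly when |t − 1| < ϵ/8.
Take δ = ϵ/8. If 0 < |t − 1| < δ then |(8t - 14) + 6| = 8|t − 1| < 8·(ϵ/8) = ϵ.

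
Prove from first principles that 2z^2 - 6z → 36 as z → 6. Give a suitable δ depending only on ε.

Suppose ε > 0. We want δ > 0 such that 0 < |z − 6| < δ implies |(2z^2 - 6z) − 36| < ε.
(2z^2 - 6z) − 36 = 2z^2 - 6z - 36 = (z − 6)(2z + 6).
So |(2z^2 - 6z) − 36| = |z − 6|·|2z + 6|.
Require δ ≤ 1. Then |z − 6| < 1 gives |z| < 7, and by the triangle inequality |2z + 6| ≤ 2·7 + 6 = 20.
Hence |(2z^2 - 6z) − 36| ≤ 20|z − 6| < ε provided |z − 6| < ε/20.
Choosing δ = min(1, ε/20) ensures both conditions, hence |(2z^2 - 6z) − 36| < ε.

δ = min(1, ε/20)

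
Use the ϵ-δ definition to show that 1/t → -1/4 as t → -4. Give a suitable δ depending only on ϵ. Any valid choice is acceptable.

Suppose ϵ > 0. We seek δ > 0 such that 0 < |t + 4| < δ implies |1/t + 1/4| < ϵ.
|1/t + 1/4| = |-4 − t|/(4·|t|) = |t + 4|/(4|t|).
Require δ ≤ 2 so that |t| > 4 − 2 = 2, hence 4|t| > 8.
Then |1/t + 1/4| < |t + 4|/8, which is < ϵ when |t + 4| < 8ϵ.
Take δ = min(2, 8ϵ). Then 0 < |t + 4| < δ gives both |t + 4| < 2 and |t + 4| < 8ϵ, so |1/t + 1/4| < ϵ.

δ = min(2, 8ϵ)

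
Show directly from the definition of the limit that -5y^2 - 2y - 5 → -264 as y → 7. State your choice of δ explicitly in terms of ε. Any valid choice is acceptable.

δ = min(2, ε/82)

Fix ε > 0. We want δ > 0 such that 0 < |y − 7| < δ implies |(-5y^2 - 2y - 5) + 264| < ε.
(-5y^2 - 2y - 5) + 264 = -5y^2 - 2y + 259 = (y − 7)(-5y - 37).
So |(-5y^2 - 2y - 5) + 264| = |y − 7|·|-5y - 37|.
Assume first that |y − 7| < 2, so |y| < 9. Then |-5y - 37| ≤ 5·9 + 37 = 82.
Hence |(-5y^2 - 2y - 5) + 264| ≤ 82|y − 7| < ε provided |y − 7| < ε/82.
Choosing δ = min(2, ε/82) ensures both conditions, hence |(-5y^2 - 2y - 5) + 264| < ε.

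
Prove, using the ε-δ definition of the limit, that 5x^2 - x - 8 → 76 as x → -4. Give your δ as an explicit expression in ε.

Let ε > 0. We want δ > 0 such that 0 < |x + 4| < δ implies |(5x^2 - x - 8) − 76| < ε.
(5x^2 - x - 8) − 76 = 5x^2 - x - 84 = (x + 4)(5x - 21).
So |(5x^2 - x - 8) − 76| = |x + 4|·|5x - 21|.
Assume first that |x + 4| < 2, so |x| < 6. Then |5x - 21| ≤ 5·6 + 21 = 51.
Hence |(5x^2 - x - 8) − 76| ≤ 51|x + 4| < ε provided |x + 4| < ε/51.
Choosing δ = min(2, ε/51) ensures both conditions, hence |(5x^2 - x - 8) − 76| < ε.

δ = min(2, ε/51)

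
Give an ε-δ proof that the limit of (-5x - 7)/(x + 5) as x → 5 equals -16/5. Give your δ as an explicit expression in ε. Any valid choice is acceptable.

δ = min(5, (25/9)ε)

Suppose ε > 0. We want δ > 0 with 0 < |x − 5| < δ ⇒ |(-5x - 7)/(x + 5) + 16/5| < ε.
Combining over a common denominator, (-5x - 7)/(x + 5) + 16/5 = [(-5x - 7)·10 − (-32)·(x + 5)] / [10·(x + 5)] = -18(x − 5) / (10(x + 5)).
So |(-5x - 7)/(x + 5) + 16/5| = 18|x − 5| / (10·|x + 5|).
Restrict δ ≤ 5. Then |x − 5| < 5 gives |x + 5| = |(x − 5) + 10| ≥ 10 − 5 = 5.
Hence |(-5x - 7)/(x + 5) + 16/5| < 18|x − 5|/(10·5) = (9/25)|x − 5|, which is < ε once |x − 5| < (25/9)ε.
Take δ = min(5, (25/9)ε). Then 0 < |x − 5| < δ forces both bounds, so |(-5x - 7)/(x + 5) + 16/5| < ε.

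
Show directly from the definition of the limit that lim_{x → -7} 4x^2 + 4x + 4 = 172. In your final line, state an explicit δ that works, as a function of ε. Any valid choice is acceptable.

Let ε > 0. We want δ > 0 such that 0 < |x + 7| < δ implies |(4x^2 + 4x + 4) − 172| < ε.
(4x^2 + 4x + 4) − 172 = 4x^2 + 4x - 168 = (x + 7)(4x - 24).
So |(4x^2 + 4x + 4) − 172| = |x + 7|·|4x - 24|.
Assume first that |x + 7| < 1, so |x| < 8. Then |4x - 24| ≤ 4·8 + 24 = 56.
Hence |(4x^2 + 4x + 4) − 172| ≤ 56|x + 7| < ε provided |x + 7| < ε/56.
Take δ = min(1, ε/56). Then 0 < |x + 7| < δ gives both |x + 7| < 1 and |x + 7| < ε/56, so |(4x^2 + 4x + 4) − 172| < ε.

δ = min(1, ε/56)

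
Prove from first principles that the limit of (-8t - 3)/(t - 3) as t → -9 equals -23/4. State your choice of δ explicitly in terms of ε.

δ = min(6, (8/3)ε)

Fix ε > 0. We want δ > 0 with 0 < |t + 9| < δ ⇒ |(-8t - 3)/(t - 3) + 23/4| < ε.
Combining over a common denominator, (-8t - 3)/(t - 3) + 23/4 = [(-8t - 3)·(-12) − 69·(t - 3)] / [(-12)·(t - 3)] = 27(t + 9) / ((-12)(t - 3)).
So |(-8t - 3)/(t - 3) + 23/4| = 27|t + 9| / (12·|t − 3|).
Restrict δ ≤ 6. Then |t + 9| < 6 gives |t − 3| = |(t + 9) + (-12)| ≥ 12 − 6 = 6.
Hence |(-8t - 3)/(t - 3) + 23/4| < 27|t + 9|/(12·6) = (3/8)|t + 9|, which is < ε once |t + 9| < (8/3)ε.
Take δ = min(6, (8/3)ε). Then 0 < |t + 9| < δ forces both bounds, so |(-8t - 3)/(t - 3) + 23/4| < ε.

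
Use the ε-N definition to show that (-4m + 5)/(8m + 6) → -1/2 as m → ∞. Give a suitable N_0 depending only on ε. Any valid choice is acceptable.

Let ε > 0 be given. For m ≥ 1, |(-4m + 5)/(8m + 6) + 1/2| = |64|/(8(8m + 6)) = 64/(8(8m + 6)).
Since 8m + 6 ≥ 8m for m ≥ 1, this is ≤ 64/(8·8m) = 1/m.
So |(-4m + 5)/(8m + 6) + 1/2| < ε whenever m > 1/ε.
Take N_0 = 1/ε. If m > N_0 then |(-4m + 5)/(8m + 6) + 1/2| ≤ 1/m < ε.

N_0 = 1/ε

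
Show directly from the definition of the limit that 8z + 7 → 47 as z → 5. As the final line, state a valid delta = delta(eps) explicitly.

Let eps > 0. We need delta > 0 so that 0 < |z − 5| < delta implies |(8z + 7) − 47| < eps.
|(8z + 7) − 47| = |8z - 40| = 8|z − 5|.
Thus it suffices that |z − 5| < eps/8.
Take delta = eps/8. If 0 < |z − 5| < delta then |(8z + 7) − 47| = 8|z − 5| < 8·(eps/8) = eps.

delta = eps/8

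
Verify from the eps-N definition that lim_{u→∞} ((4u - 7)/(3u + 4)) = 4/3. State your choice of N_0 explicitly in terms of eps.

Let eps > 0 be given. We seek N_0 > 0 such that u > N_0 implies |(4u - 7)/(3u + 4) − (4/3)| < eps.
(4u - 7)/(3u + 4) − (4/3) = (3(4u - 7) − 4(3u + 4)) / (3(3u + 4)) = -37/(3(3u + 4)).
For u > 0 we have 3u + 4 > 3u, so |(4u - 7)/(3u + 4) − (4/3)| = 37/(3(3u + 4)) < 37/(3·3u) = (37/9)/u.
Thus |(4u - 7)/(3u + 4) − (4/3)| < eps whenever u > (37/9)/eps.
Take N_0 = (37/9)/eps. If u > N_0 then |(4u - 7)/(3u + 4) − (4/3)| < (37/9)/u < eps.

N_0 = (37/9)/eps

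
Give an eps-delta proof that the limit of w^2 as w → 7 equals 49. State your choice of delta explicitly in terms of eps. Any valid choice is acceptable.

Let eps > 0 be given. We seek delta > 0 with 0 < |w − 7| < delta ⇒ |w^2 − 49| < eps.
Factor: w^2 − 49 = (w − 7)(w + 7), so |w^2 − 49| = |w − 7|·|w + 7|.
Restrict delta ≤ 2. Then |w − 7| < 2 gives |w| < 9, so by the triangle inequality |w + 7| ≤ 9 + 7 = 16.
Hence |w^2 − 49| ≤ 16|w − 7|, which is < eps once |w − 7| < eps/16.
Take delta = min(2, eps/16). If 0 < |w − 7| < delta then both bounds hold and |w^2 − 49| ≤ 16|w − 7| < 16·(eps/16) = eps.

delta = min(2, eps/16)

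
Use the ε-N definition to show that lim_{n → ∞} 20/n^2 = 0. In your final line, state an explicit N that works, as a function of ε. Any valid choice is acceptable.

N = (20/ε)^{1/2}

Let ε > 0. For n ≥ 1, |20/n^2 − 0| = 20/n^2.
20/n^2 < ε ⇔ n^2 > 20/ε ⇔ n > (20/ε)^{1/2}.
Take N = (20/ε)^{1/2}. Then n > N implies 20/n^2 < ε.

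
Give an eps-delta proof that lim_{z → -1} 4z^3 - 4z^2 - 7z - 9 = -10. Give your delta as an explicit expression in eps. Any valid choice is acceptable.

Let eps > 0 be given. We want delta > 0 such that 0 < |z + 1| < delta implies |(4z^3 - 4z^2 - 7z - 9) + 10| < eps.
(4z^3 - 4z^2 - 7z - 9) + 10 = 4z^3 - 4z^2 - 7z + 1 = (z + 1)(4z^2 - 8z + 1).
So |(4z^3 - 4z^2 - 7z - 9) + 10| = |z + 1|·|4z^2 - 8z + 1|.
Require delta ≤ 1. Then |z + 1| < 1 gives |z| < 2, and by the triangle inequality |4z^2 - 8z + 1| ≤ 4·2^2 + 8·2 + 1 = 33.
Hence |(4z^3 - 4z^2 - 7z - 9) + 10| ≤ 33|z + 1| < eps provided |z + 1| < eps/33.
Take delta = min(1, eps/33). Then 0 < |z + 1| < delta gives both |z + 1| < 1 and |z + 1| < eps/33, so |(4z^3 - 4z^2 - 7z - 9) + 10| < eps.

delta = min(1, eps/33)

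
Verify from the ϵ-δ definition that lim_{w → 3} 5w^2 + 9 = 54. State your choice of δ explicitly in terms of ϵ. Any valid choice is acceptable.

Suppose ϵ > 0. We want δ > 0 such that 0 < |w − 3| < δ implies |(5w^2 + 9) − 54| < ϵ.
(5w^2 + 9) − 54 = 5w^2 - 45 = (w − 3)(5w + 15).
So |(5w^2 + 9) − 54| = |w − 3|·|5w + 15|.
Require δ ≤ 1. Then |w − 3| < 1 gives |w| < 4, and by the triangle inequality |5w + 15| ≤ 5·4 + 15 = 35.
Hence |(5w^2 + 9) − 54| ≤ 35|w − 3| < ϵ provided |w − 3| < ϵ/35.
Take δ = min(1, ϵ/35). Then 0 < |w − 3| < δ gives both |w − 3| < 1 and |w − 3| < ϵ/35, so |(5w^2 + 9) − 54| < ϵ.

δ = min(1, ϵ/35)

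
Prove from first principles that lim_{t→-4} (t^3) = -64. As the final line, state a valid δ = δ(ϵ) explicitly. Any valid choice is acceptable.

Suppose ϵ > 0. We seek δ > 0 with 0 < |t + 4| < δ ⇒ |t^3 + 64| < ϵ.
Factor: t^3 + 64 = (t + 4)(t^2 - 4t + 16), so |t^3 + 64| = |t + 4|·|t^2 - 4t + 16|.
Impose δ ≤ 1 so that |t| < 5; then |t^2 - 4t + 16| ≤ 61.
Hence |t^3 + 64| ≤ 61|t + 4|, which is < ϵ once |t + 4| < ϵ/61.
Take δ = min(1, ϵ/61). If 0 < |t + 4| < δ then both bounds hold and |t^3 + 64| ≤ 61|t + 4| < 61·(ϵ/61) = ϵ.

δ = min(1, ϵ/61)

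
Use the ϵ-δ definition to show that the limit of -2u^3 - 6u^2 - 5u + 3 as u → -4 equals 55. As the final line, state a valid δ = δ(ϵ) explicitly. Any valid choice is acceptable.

Let ϵ > 0. We want δ > 0 such that 0 < |u + 4| < δ implies |(-2u^3 - 6u^2 - 5u + 3) − 55| < ϵ.
(-2u^3 - 6u^2 - 5u + 3) − 55 = -2u^3 - 6u^2 - 5u - 52 = (u + 4)(-2u^2 + 2u - 13).
So |(-2u^3 - 6u^2 - 5u + 3) − 55| = |u + 4|·|-2u^2 + 2u - 13|.
Assume first that |u + 4| < 2, so |u| < 6. Then |-2u^2 + 2u - 13| ≤ 2·6^2 + 2·6 + 13 = 97.
Hence |(-2u^3 - 6u^2 - 5u + 3) − 55| ≤ 97|u + 4| < ϵ provided |u + 4| < ϵ/97.
Choosing δ = min(2, ϵ/97) ensures both conditions, hence |(-2u^3 - 6u^2 - 5u + 3) − 55| < ϵ.

δ = min(2, ϵ/97)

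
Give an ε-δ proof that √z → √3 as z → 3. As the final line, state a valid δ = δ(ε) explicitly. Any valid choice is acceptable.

δ = min(3, √3·ε)

Let ε > 0 be given. We want δ > 0 such that 0 < |z − 3| < δ implies |√z − √3| < ε.
Rationalise: √z − √3 = (z − 3)/(√z + √3), so |√z − √3| = |z − 3|/(√z + √3).
Restrict δ ≤ 3 so that |z − 3| < 3 forces z > 0, and then √z + √3 > √3.
Hence |√z − √3| < |z − 3|/√3, which is < ε once |z − 3| < √3·ε.
Take δ = min(3, √3·ε). If 0 < |z − 3| < δ then z > 0 and |√z − √3| < |z − 3|/√3 < ε.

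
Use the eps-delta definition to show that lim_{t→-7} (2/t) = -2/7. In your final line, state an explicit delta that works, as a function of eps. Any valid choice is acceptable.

delta = min(7/2, (49/4)eps)

Let eps > 0 be given. We seek delta > 0 such that 0 < |t + 7| < delta implies |2/t + 2/7| < eps.
|2/t + 2/7| = 2·|-7 − t|/(7·|t|) = 2|t + 7|/(7|t|).
Require delta ≤ 7/2 so that |t| > 7 − 7/2 = 7/2, hence 7|t| > 49/2.
Then |2/t + 2/7| < 2|t + 7|/(49/2), which is < eps when |t + 7| < (49/4)eps.
Take delta = min(7/2, (49/4)eps). Then 0 < |t + 7| < delta gives both |t + 7| < 7/2 and |t + 7| < (49/4)eps, so |2/t + 2/7| < eps.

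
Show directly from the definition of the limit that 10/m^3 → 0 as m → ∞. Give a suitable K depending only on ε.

Fix ε > 0. For m ≥ 1, |10/m^3 − 0| = 10/m^3.
10/m^3 < ε ⇔ m^3 > 10/ε ⇔ m > (10/ε)^{1/3}.
Take K = (10/ε)^{1/3}. Then m > K implies 10/m^3 < ε.

K = (10/ε)^{1/3}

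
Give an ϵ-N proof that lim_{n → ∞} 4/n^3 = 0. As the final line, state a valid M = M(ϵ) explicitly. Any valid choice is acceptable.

Let ϵ > 0 be given. For n ≥ 1, |4/n^3 − 0| = 4/n^3.
4/n^3 < ϵ ⇔ n^3 > 4/ϵ ⇔ n > (4/ϵ)^{1/3}.
Take M = (4/ϵ)^{1/3}. Then n > M implies 4/n^3 < ϵ.

M = (4/ϵ)^{1/3}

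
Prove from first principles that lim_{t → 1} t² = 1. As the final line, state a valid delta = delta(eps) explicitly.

delta = min(1, eps/3)

Fix eps > 0. We seek delta > 0 with 0 < |t − 1| < delta ⇒ |t² − 1| < eps.
Factor: t² − 1 = (t − 1)(t + 1), so |t² − 1| = |t − 1|·|t + 1|.
Impose delta ≤ 1 so that |t| < 2; then |t + 1| ≤ 3.
Hence |t² − 1| ≤ 3|t − 1|, which is < eps once |t − 1| < eps/3.
Take delta = min(1, eps/3). If 0 < |t − 1| < delta then both bounds hold and |t² − 1| ≤ 3|t − 1| < 3·(eps/3) = eps.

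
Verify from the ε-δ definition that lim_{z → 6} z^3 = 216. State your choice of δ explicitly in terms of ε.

Suppose ε > 0. We seek δ > 0 with 0 < |z − 6| < δ ⇒ |z^3 − 216| < ε.
Factor: z^3 − 216 = (z − 6)(z^2 + 6z + 36), so |z^3 − 216| = |z − 6|·|z^2 + 6z + 36|.
Restrict δ ≤ 2. Then |z − 6| < 2 gives |z| < 8, so by the triangle inequality |z^2 + 6z + 36| ≤ 8^2 + 6·8 + 36 = 148.
Hence |z^3 − 216| ≤ 148|z − 6|, which is < ε once |z − 6| < ε/148.
Take δ = min(2, ε/148). If 0 < |z − 6| < δ then both bounds hold and |z^3 − 216| ≤ 148|z − 6| < 148·(ε/148) = ε.

δ = min(2, ε/148)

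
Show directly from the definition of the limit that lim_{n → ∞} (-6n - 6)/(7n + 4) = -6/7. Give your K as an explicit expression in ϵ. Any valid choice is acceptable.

K = (18/49)/ϵ

Suppose ϵ > 0. For n ≥ 1, |(-6n - 6)/(7n + 4) + 6/7| = |-18|/(7(7n + 4)) = 18/(7(7n + 4)).
Since 7n + 4 ≥ 7n for n ≥ 1, this is ≤ 18/(7·7n) = (18/49)/n.
So |(-6n - 6)/(7n + 4) + 6/7| < ϵ whenever n > (18/49)/ϵ.
Take K = (18/49)/ϵ. If n > K then |(-6n - 6)/(7n + 4) + 6/7| ≤ (18/49)/n < ϵ.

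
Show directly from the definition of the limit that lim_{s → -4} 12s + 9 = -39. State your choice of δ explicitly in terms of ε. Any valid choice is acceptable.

Let ε > 0. We need δ > 0 so that 0 < |s + 4| < δ implies |(12s + 9) + 39| < ε.
Since (12s + 9) + 39 = 12(s + 4), we have |(12s + 9) + 39| = 12|s + 4|.
So 12|s + 4| < ε exactly when |s + 4| < ε/12.
Take δ = ε/12. If 0 < |s + 4| < δ then |(12s + 9) + 39| = 12|s + 4| < 12·(ε/12) = ε.

δ = ε/12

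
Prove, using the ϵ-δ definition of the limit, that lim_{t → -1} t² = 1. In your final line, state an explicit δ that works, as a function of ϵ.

Let ϵ > 0 be given. We seek δ > 0 with 0 < |t + 1| < δ ⇒ |t² − 1| < ϵ.
Factor: t² − 1 = (t + 1)(t - 1), so |t² − 1| = |t + 1|·|t - 1|.
Restrict δ ≤ 2. Then |t + 1| < 2 gives |t| < 3, so by the triangle inequality |t - 1| ≤ 3 + 1 = 4.
Hence |t² − 1| ≤ 4|t + 1|, which is < ϵ once |t + 1| < ϵ/4.
Take δ = min(2, ϵ/4). If 0 < |t + 1| < δ then both bounds hold and |t² − 1| ≤ 4|t + 1| < 4·(ϵ/4) = ϵ.

δ = min(2, ϵ/4)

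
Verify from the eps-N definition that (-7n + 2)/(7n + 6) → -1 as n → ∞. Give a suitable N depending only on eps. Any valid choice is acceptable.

Fix eps > 0. For n ≥ 1, |(-7n + 2)/(7n + 6) + 1| = |56|/(7(7n + 6)) = 56/(7(7n + 6)).
Since 7n + 6 ≥ 7n for n ≥ 1, this is ≤ 56/(7·7n) = (8/7)/n.
So |(-7n + 2)/(7n + 6) + 1| < eps whenever n > (8/7)/eps.
Take N = (8/7)/eps. If n > N then |(-7n + 2)/(7n + 6) + 1| ≤ (8/7)/n < eps.

N = (8/7)/eps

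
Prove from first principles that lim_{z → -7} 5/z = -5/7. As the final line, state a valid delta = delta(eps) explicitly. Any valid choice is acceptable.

Let eps > 0. We seek delta > 0 such that 0 < |z + 7| < delta implies |5/z + 5/7| < eps.
|5/z + 5/7| = 5·|-7 − z|/(7·|z|) = 5|z + 7|/(7|z|).
Restrict delta ≤ 7/2. Then |z + 7| < 7/2 gives |z| > 7/2, so 7|z| > 49/2.
Then |5/z + 5/7| < 5|z + 7|/(49/2), which is < eps when |z + 7| < (49/10)eps.
Take delta = min(7/2, (49/10)eps). Then 0 < |z + 7| < delta gives both |z + 7| < 7/2 and |z + 7| < (49/10)eps, so |5/z + 5/7| < eps.

delta = min(7/2, (49/10)eps)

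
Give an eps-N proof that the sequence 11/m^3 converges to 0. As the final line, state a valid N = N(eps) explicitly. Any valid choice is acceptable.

Let eps > 0. For m ≥ 1, |11/m^3 − 0| = 11/m^3.
11/m^3 < eps ⇔ m^3 > 11/eps ⇔ m > (11/eps)^{1/3}.
Take N = (11/eps)^{1/3}. Then m > N implies 11/m^3 < eps.

N = (11/eps)^{1/3}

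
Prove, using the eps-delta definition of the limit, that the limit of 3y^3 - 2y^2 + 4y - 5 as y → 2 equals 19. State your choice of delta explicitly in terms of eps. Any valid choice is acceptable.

delta = min(1, eps/51)

Fix eps > 0. We want delta > 0 such that 0 < |y − 2| < delta implies |(3y^3 - 2y^2 + 4y - 5) − 19| < eps.
(3y^3 - 2y^2 + 4y - 5) − 19 = 3y^3 - 2y^2 + 4y - 24 = (y − 2)(3y^2 + 4y + 12).
So |(3y^3 - 2y^2 + 4y - 5) − 19| = |y − 2|·|3y^2 + 4y + 12|.
Assume first that |y − 2| < 1, so |y| < 3. Then |3y^2 + 4y + 12| ≤ 3·3^2 + 4·3 + 12 = 51.
Hence |(3y^3 - 2y^2 + 4y - 5) − 19| ≤ 51|y − 2| < eps provided |y − 2| < eps/51.
Take delta = min(1, eps/51). Then 0 < |y − 2| < delta gives both |y − 2| < 1 and |y − 2| < eps/51, so |(3y^3 - 2y^2 + 4y - 5) − 19| < eps.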